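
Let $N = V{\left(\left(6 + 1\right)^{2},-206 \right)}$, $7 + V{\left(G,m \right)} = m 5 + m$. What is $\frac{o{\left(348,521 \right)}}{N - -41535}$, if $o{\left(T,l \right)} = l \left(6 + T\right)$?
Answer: $\frac{92217}{20146} \approx 4.5774$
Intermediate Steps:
$V{\left(G,m \right)} = -7 + 6 m$ ($V{\left(G,m \right)} = -7 + \left(m 5 + m\right) = -7 + \left(5 m + m\right) = -7 + 6 m$)
$N = -1243$ ($N = -7 + 6 \left(-206\right) = -7 - 1236 = -1243$)
$\frac{o{\left(348,521 \right)}}{N - -41535} = \frac{521 \left(6 + 348\right)}{-1243 - -41535} = \frac{521 \cdot 354}{-1243 + 41535} = \frac{184434}{40292} = 184434 \cdot \frac{1}{40292} = \frac{92217}{20146}$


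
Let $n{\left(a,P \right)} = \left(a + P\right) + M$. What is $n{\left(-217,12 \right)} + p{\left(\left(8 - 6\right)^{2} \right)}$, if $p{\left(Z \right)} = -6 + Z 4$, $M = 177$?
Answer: $-18$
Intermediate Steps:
$n{\left(a,P \right)} = 177 + P + a$ ($n{\left(a,P \right)} = \left(a + P\right) + 177 = \left(P + a\right) + 177 = 177 + P + a$)
$p{\left(Z \right)} = -6 + 4 Z$
$n{\left(-217,12 \right)} + p{\left(\left(8 - 6\right)^{2} \right)} = \left(177 + 12 - 217\right) - \left(6 - 4 \left(8 - 6\right)^{2}\right) = -28 - \left(6 - 4 \cdot 2^{2}\right) = -28 + \left(-6 + 4 \cdot 4\right) = -28 + \left(-6 + 16\right) = -28 + 10 = -18$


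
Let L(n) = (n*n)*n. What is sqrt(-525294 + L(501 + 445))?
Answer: sqrt(846065242) ≈ 29087.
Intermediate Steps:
L(n) = n**3 (L(n) = n**2*n = n**3)
sqrt(-525294 + L(501 + 445)) = sqrt(-525294 + (501 + 445)**3) = sqrt(-525294 + 946**3) = sqrt(-525294 + 846590536) = sqrt(846065242)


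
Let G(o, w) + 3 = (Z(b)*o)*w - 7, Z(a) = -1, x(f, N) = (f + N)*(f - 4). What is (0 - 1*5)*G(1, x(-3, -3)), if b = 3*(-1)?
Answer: 260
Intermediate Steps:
b = -3
x(f, N) = (-4 + f)*(N + f) (x(f, N) = (N + f)*(-4 + f) = (-4 + f)*(N + f))
G(o, w) = -10 - o*w (G(o, w) = -3 + ((-o)*w - 7) = -3 + (-o*w - 7) = -3 + (-7 - o*w) = -10 - o*w)
(0 - 1*5)*G(1, x(-3, -3)) = (0 - 1*5)*(-10 - 1*1*((-3)**2 - 4*(-3) - 4*(-3) - 3*(-3))) = (0 - 5)*(-10 - 1*1*(9 + 12 + 12 + 9)) = -5*(-10 - 1*1*42) = -5*(-10 - 42) = -5*(-52) = 260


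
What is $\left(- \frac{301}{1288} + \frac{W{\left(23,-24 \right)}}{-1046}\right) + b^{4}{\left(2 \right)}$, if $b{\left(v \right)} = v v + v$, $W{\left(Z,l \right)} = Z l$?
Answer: $\frac{124744967}{96232} \approx 1296.3$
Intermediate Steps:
$b{\left(v \right)} = v + v^{2}$ ($b{\left(v \right)} = v^{2} + v = v + v^{2}$)
$\left(- \frac{301}{1288} + \frac{W{\left(23,-24 \right)}}{-1046}\right) + b^{4}{\left(2 \right)} = \left(- \frac{301}{1288} + \frac{23 \left(-24\right)}{-1046}\right) + \left(2 \left(1 + 2\right)\right)^{4} = \left(\left(-301\right) \frac{1}{1288} - - \frac{276}{523}\right) + \left(2 \cdot 3\right)^{4} = \left(- \frac{43}{184} + \frac{276}{523}\right) + 6^{4} = \frac{28295}{96232} + 1296 = \frac{124744967}{96232}$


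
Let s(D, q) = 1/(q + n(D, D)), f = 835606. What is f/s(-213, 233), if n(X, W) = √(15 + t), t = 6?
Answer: 194696198 + 835606*√21 ≈ 1.9853e+8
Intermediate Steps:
n(X, W) = √21 (n(X, W) = √(15 + 6) = √21)
s(D, q) = 1/(q + √21)
f/s(-213, 233) = 835606/(1/(233 + √21)) = 835606*(233 + √21) = 194696198 + 835606*√21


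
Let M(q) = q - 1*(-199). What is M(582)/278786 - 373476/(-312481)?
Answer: 104363927797/87115328066 ≈ 1.1980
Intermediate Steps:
M(q) = 199 + q (M(q) = q + 199 = 199 + q)
M(582)/278786 - 373476/(-312481) = (199 + 582)/278786 - 373476/(-312481) = 781*(1/278786) - 373476*(-1/312481) = 781/278786 + 373476/312481 = 104363927797/87115328066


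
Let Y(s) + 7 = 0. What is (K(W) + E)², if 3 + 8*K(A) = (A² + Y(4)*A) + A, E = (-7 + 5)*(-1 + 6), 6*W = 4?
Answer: 606841/5184 ≈ 117.06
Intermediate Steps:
W = ⅔ (W = (⅙)*4 = ⅔ ≈ 0.66667)
Y(s) = -7 (Y(s) = -7 + 0 = -7)
E = -10 (E = -2*5 = -10)
K(A) = -3/8 - 3*A/4 + A²/8 (K(A) = -3/8 + ((A² - 7*A) + A)/8 = -3/8 + (A² - 6*A)/8 = -3/8 + (-3*A/4 + A²/8) = -3/8 - 3*A/4 + A²/8)
(K(W) + E)² = ((-3/8 - ¾*⅔ + (⅔)²/8) - 10)² = ((-3/8 - ½ + (⅛)*(4/9)) - 10)² = ((-3/8 - ½ + 1/18) - 10)² = (-59/72 - 10)² = (-779/72)² = 606841/5184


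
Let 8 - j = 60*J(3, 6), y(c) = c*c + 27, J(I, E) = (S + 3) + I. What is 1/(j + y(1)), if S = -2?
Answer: -1/204 ≈ -0.0049020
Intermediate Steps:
J(I, E) = 1 + I (J(I, E) = (-2 + 3) + I = 1 + I)
y(c) = 27 + c**2 (y(c) = c**2 + 27 = 27 + c**2)
j = -232 (j = 8 - 60*(1 + 3) = 8 - 60*4 = 8 - 1*240 = 8 - 240 = -232)
1/(j + y(1)) = 1/(-232 + (27 + 1**2)) = 1/(-232 + (27 + 1)) = 1/(-232 + 28) = 1/(-204) = -1/204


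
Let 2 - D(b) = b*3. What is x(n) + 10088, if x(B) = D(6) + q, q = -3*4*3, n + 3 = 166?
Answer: 10036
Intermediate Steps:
n = 163 (n = -3 + 166 = 163)
D(b) = 2 - 3*b (D(b) = 2 - b*3 = 2 - 3*b)
q = -36 (q = -12*3 = -36)
x(B) = -52 (x(B) = (2 - 3*6) - 36 = (2 - 18) - 36 = -16 - 36 = -52)
x(n) + 10088 = -52 + 10088 = 10036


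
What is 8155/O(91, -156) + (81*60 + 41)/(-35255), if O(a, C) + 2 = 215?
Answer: 286460612/7509315 ≈ 38.147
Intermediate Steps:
O(a, C) = 213 (O(a, C) = -2 + 215 = 213)
8155/O(91, -156) + (81*60 + 41)/(-35255) = 8155/213 + (81*60 + 41)/(-35255) = 8155*(1/213) + (4860 + 41)*(-1/35255) = 8155/213 + 4901*(-1/35255) = 8155/213 - 4901/35255 = 286460612/7509315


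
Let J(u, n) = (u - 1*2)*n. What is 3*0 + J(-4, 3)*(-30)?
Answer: 540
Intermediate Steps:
J(u, n) = n*(-2 + u) (J(u, n) = (u - 2)*n = (-2 + u)*n = n*(-2 + u))
3*0 + J(-4, 3)*(-30) = 3*0 + (3*(-2 - 4))*(-30) = 0 + (3*(-6))*(-30) = 0 - 18*(-30) = 0 + 540 = 540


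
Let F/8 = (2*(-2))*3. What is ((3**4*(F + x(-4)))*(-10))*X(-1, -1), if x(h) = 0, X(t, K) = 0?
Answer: 0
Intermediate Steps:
F = -96 (F = 8*((2*(-2))*3) = 8*(-4*3) = 8*(-12) = -96)
((3**4*(F + x(-4)))*(-10))*X(-1, -1) = ((3**4*(-96 + 0))*(-10))*0 = ((81*(-96))*(-10))*0 = -7776*(-10)*0 = 77760*0 = 0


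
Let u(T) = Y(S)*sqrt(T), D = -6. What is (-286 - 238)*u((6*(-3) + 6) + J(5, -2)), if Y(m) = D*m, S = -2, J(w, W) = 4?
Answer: -12576*I*sqrt(2) ≈ -17785.0*I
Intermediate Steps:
Y(m) = -6*m
u(T) = 12*sqrt(T) (u(T) = (-6*(-2))*sqrt(T) = 12*sqrt(T))
(-286 - 238)*u((6*(-3) + 6) + J(5, -2)) = (-286 - 238)*(12*sqrt((6*(-3) + 6) + 4)) = -6288*sqrt((-18 + 6) + 4) = -6288*sqrt(-12 + 4) = -6288*sqrt(-8) = -6288*2*I*sqrt(2) = -12576*I*sqrt(2)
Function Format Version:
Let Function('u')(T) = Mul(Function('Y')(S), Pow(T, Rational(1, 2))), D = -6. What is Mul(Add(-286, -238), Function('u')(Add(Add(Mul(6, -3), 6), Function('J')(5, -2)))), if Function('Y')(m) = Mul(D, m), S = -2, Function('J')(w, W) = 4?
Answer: Mul(-12576, I, Pow(2, Rational(1, 2))) ≈ Mul(-17785., I)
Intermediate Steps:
Function('Y')(m) = Mul(-6, m)
Function('u')(T) = Mul(12, Pow(T, Rational(1, 2))) (Function('u')(T) = Mul(Mul(-6, -2), Pow(T, Rational(1, 2))) = Mul(12, Pow(T, Rational(1, 2))))
Mul(Add(-286, -238), Function('u')(Add(Add(Mul(6, -3), 6), Function('J')(5, -2)))) = Mul(Add(-286, -238), Mul(12, Pow(Add(Add(Mul(6, -3), 6), 4), Rational(1, 2)))) = Mul(-524, Mul(12, Pow(Add(Add(-18, 6), 4), Rational(1, 2)))) = Mul(-524, Mul(12, Pow(Add(-12, 4), Rational(1, 2)))) = Mul(-524, Mul(12, Pow(-8, Rational(1, 2)))) = Mul(-524, Mul(12, Mul(2, I, Pow(2, Rational(1, 2))))) = Mul(-524, Mul(24, I, Pow(2, Rational(1, 2)))) = Mul(-12576, I, Pow(2, Rational(1, 2)))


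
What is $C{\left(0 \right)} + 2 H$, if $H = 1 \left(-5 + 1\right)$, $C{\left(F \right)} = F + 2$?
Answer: $-6$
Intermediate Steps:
$C{\left(F \right)} = 2 + F$
$H = -4$ ($H = 1 \left(-4\right) = -4$)
$C{\left(0 \right)} + 2 H = \left(2 + 0\right) + 2 \left(-4\right) = 2 - 8 = -6$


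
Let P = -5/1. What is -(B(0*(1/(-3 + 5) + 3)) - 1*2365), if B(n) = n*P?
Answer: 2365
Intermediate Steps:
P = -5 (P = -5*1 = -5)
B(n) = -5*n (B(n) = n*(-5) = -5*n)
-(B(0*(1/(-3 + 5) + 3)) - 1*2365) = -(-0*(1/(-3 + 5) + 3) - 1*2365) = -(-0*(1/2 + 3) - 2365) = -(-0*(½ + 3) - 2365) = -(-0*7/2 - 2365) = -(-5*0 - 2365) = -(0 - 2365) = -1*(-2365) = 2365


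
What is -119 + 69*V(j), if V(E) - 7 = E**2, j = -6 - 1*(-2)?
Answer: 1468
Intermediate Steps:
j = -4 (j = -6 + 2 = -4)
V(E) = 7 + E**2
-119 + 69*V(j) = -119 + 69*(7 + (-4)**2) = -119 + 69*(7 + 16) = -119 + 69*23 = -119 + 1587 = 1468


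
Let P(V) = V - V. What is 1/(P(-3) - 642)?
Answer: -1/642 ≈ -0.0015576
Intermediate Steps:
P(V) = 0
1/(P(-3) - 642) = 1/(0 - 642) = 1/(-642) = -1/642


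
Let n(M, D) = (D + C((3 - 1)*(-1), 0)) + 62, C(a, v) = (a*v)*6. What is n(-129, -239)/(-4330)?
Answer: 177/4330 ≈ 0.040878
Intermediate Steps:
C(a, v) = 6*a*v
n(M, D) = 62 + D (n(M, D) = (D + 6*((3 - 1)*(-1))*0) + 62 = (D + 6*(2*(-1))*0) + 62 = (D + 6*(-2)*0) + 62 = (D + 0) + 62 = D + 62 = 62 + D)
n(-129, -239)/(-4330) = (62 - 239)/(-4330) = -177*(-1/4330) = 177/4330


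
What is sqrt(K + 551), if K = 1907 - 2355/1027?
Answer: sqrt(2590105297)/1027 ≈ 49.555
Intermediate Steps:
K = 1956134/1027 (K = 1907 - 2355/1027 = 1956134/1027 ≈ 1904.7)
sqrt(K + 551) = sqrt(1956134/1027 + 551) = sqrt(2522011/1027) = sqrt(2590105297)/1027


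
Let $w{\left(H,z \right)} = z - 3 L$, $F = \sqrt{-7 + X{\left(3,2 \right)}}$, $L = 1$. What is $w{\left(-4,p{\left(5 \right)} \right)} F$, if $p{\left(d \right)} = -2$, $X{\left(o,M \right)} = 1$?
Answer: $- 5 i \sqrt{6} \approx - 12.247 i$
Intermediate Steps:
$F = i \sqrt{6}$ ($F = \sqrt{-7 + 1} = \sqrt{-6} = i \sqrt{6} \approx 2.4495 i$)
$w{\left(H,z \right)} = -3 + z$ ($w{\left(H,z \right)} = z - 3 = -3 + z$)
$w{\left(-4,p{\left(5 \right)} \right)} F = \left(-3 - 2\right) i \sqrt{6} = - 5 i \sqrt{6}$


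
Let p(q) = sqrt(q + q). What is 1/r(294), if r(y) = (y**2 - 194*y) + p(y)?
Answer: 50/1469999 - sqrt(3)/61739958 ≈ 3.3986e-5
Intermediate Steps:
p(q) = sqrt(2)*sqrt(q) (p(q) = sqrt(2*q) = sqrt(2)*sqrt(q))
r(y) = y**2 - 194*y + sqrt(2)*sqrt(y) (r(y) = (y**2 - 194*y) + sqrt(2)*sqrt(y) = y**2 - 194*y + sqrt(2)*sqrt(y))
1/r(294) = 1/(294**2 - 194*294 + sqrt(2)*sqrt(294)) = 1/(86436 - 57036 + sqrt(2)*(7*sqrt(6))) = 1/(86436 - 57036 + 14*sqrt(3)) = 1/(29400 + 14*sqrt(3))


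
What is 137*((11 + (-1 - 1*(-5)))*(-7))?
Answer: -14385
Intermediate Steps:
137*((11 + (-1 - 1*(-5)))*(-7)) = 137*((11 + (-1 + 5))*(-7)) = 137*((11 + 4)*(-7)) = 137*(15*(-7)) = 137*(-105) = -14385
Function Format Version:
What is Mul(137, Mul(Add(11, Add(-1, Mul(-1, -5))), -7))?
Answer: -14385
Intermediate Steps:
Mul(137, Mul(Add(11, Add(-1, Mul(-1, -5))), -7)) = Mul(137, Mul(Add(11, Add(-1, 5)), -7)) = Mul(137, Mul(Add(11, 4), -7)) = Mul(137, Mul(15, -7)) = Mul(137, -105) = -14385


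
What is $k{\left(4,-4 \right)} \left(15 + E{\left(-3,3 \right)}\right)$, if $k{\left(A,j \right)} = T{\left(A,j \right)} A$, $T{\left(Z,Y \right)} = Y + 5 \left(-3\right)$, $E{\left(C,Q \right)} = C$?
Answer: $-912$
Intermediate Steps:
$T{\left(Z,Y \right)} = -15 + Y$ ($T{\left(Z,Y \right)} = Y - 15 = -15 + Y$)
$k{\left(A,j \right)} = A \left(-15 + j\right)$ ($k{\left(A,j \right)} = \left(-15 + j\right) A = A \left(-15 + j\right)$)
$k{\left(4,-4 \right)} \left(15 + E{\left(-3,3 \right)}\right) = 4 \left(-15 - 4\right) \left(15 - 3\right) = 4 \left(-19\right) 12 = \left(-76\right) 12 = -912$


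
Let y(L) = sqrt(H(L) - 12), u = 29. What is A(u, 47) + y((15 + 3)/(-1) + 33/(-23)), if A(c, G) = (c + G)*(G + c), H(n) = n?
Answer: 5776 + I*sqrt(16629)/23 ≈ 5776.0 + 5.6067*I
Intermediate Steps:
A(c, G) = (G + c)**2 (A(c, G) = (G + c)*(G + c) = (G + c)**2)
y(L) = sqrt(-12 + L) (y(L) = sqrt(L - 12) = sqrt(-12 + L))
A(u, 47) + y((15 + 3)/(-1) + 33/(-23)) = (47 + 29)**2 + sqrt(-12 + ((15 + 3)/(-1) + 33/(-23))) = 76**2 + sqrt(-12 + (18*(-1) + 33*(-1/23))) = 5776 + sqrt(-12 + (-18 - 33/23)) = 5776 + sqrt(-12 - 447/23) = 5776 + sqrt(-723/23) = 5776 + I*sqrt(16629)/23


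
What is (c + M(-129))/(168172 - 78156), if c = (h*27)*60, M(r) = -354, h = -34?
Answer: -27717/45008 ≈ -0.61582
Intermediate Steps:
c = -55080 (c = -34*27*60 = -918*60 = -55080)
(c + M(-129))/(168172 - 78156) = (-55080 - 354)/(168172 - 78156) = -55434/90016 = -55434*1/90016 = -27717/45008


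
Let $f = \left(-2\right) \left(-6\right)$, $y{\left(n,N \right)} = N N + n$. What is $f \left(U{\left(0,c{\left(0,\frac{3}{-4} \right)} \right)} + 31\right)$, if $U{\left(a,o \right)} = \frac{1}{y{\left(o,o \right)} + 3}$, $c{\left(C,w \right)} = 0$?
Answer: $376$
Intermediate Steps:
$y{\left(n,N \right)} = n + N^{2}$ ($y{\left(n,N \right)} = N^{2} + n = n + N^{2}$)
$f = 12$
$U{\left(a,o \right)} = \frac{1}{3 + o + o^{2}}$ ($U{\left(a,o \right)} = \frac{1}{\left(o + o^{2}\right) + 3} = \frac{1}{3 + o + o^{2}}$)
$f \left(U{\left(0,c{\left(0,\frac{3}{-4} \right)} \right)} + 31\right) = 12 \left(\frac{1}{3 + 0 + 0^{2}} + 31\right) = 12 \left(\frac{1}{3 + 0 + 0} + 31\right) = 12 \left(\frac{1}{3} + 31\right) = 12 \cdot \frac{94}{3} = 376$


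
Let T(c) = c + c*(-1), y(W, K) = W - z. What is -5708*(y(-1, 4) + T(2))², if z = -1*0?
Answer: -5708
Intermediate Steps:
z = 0
y(W, K) = W (y(W, K) = W - 1*0 = W + 0 = W)
T(c) = 0 (T(c) = c - c = 0)
-5708*(y(-1, 4) + T(2))² = -5708*(-1 + 0)² = -5708*(-1)² = -5708*1 = -5708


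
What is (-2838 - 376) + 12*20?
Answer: -2974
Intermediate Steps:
(-2838 - 376) + 12*20 = -3214 + 240 = -2974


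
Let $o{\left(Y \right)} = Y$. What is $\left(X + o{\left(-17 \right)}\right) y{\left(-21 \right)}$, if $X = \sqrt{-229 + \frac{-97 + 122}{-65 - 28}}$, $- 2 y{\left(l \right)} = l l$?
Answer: $\frac{7497}{2} - \frac{147 i \sqrt{1982946}}{62} \approx 3748.5 - 3338.7 i$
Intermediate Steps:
$y{\left(l \right)} = - \frac{l^{2}}{2}$ ($y{\left(l \right)} = - \frac{l l}{2} = - \frac{l^{2}}{2}$)
$X = \frac{i \sqrt{1982946}}{93}$ ($X = \sqrt{-229 + \frac{25}{-93}} = \sqrt{-229 + 25 \left(- \frac{1}{93}\right)} = \sqrt{-229 - \frac{25}{93}} = \sqrt{- \frac{21322}{93}} = \frac{i \sqrt{1982946}}{93} \approx 15.142 i$)
$\left(X + o{\left(-17 \right)}\right) y{\left(-21 \right)} = \left(\frac{i \sqrt{1982946}}{93} - 17\right) \left(- \frac{\left(-21\right)^{2}}{2}\right) = \left(-17 + \frac{i \sqrt{1982946}}{93}\right) \left(\left(- \frac{1}{2}\right) 441\right) = \left(-17 + \frac{i \sqrt{1982946}}{93}\right) \left(- \frac{441}{2}\right) = \frac{7497}{2} - \frac{147 i \sqrt{1982946}}{62}$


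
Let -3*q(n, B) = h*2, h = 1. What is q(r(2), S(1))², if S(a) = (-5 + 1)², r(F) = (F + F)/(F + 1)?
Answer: 4/9 ≈ 0.44444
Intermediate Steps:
r(F) = 2*F/(1 + F) (r(F) = (2*F)/(1 + F) = 2*F/(1 + F))
S(a) = 16 (S(a) = (-4)² = 16)
q(n, B) = -⅔ (q(n, B) = -2/3 = -⅓*2 = -⅔)
q(r(2), S(1))² = (-⅔)² = 4/9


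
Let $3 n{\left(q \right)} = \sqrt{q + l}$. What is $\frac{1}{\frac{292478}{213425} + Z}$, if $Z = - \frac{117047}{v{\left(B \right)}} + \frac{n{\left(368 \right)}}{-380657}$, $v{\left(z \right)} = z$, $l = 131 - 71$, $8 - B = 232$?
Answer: $\frac{31867680554318114028942285600}{16695530480820080151879443666281} + \frac{106530902870142720000 \sqrt{107}}{16695530480820080151879443666281} \approx 0.0019088$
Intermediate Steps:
$B = -224$ ($B = 8 - 232 = -224$)
$l = 60$
$n{\left(q \right)} = \frac{\sqrt{60 + q}}{3}$ ($n{\left(q \right)} = \frac{\sqrt{q + 60}}{3} = \frac{\sqrt{60 + q}}{3}$)
$Z = \frac{16721}{32} - \frac{2 \sqrt{107}}{1141971}$ ($Z = - \frac{117047}{-224} + \frac{\frac{1}{3} \sqrt{60 + 368}}{-380657} = \left(-117047\right) \left(- \frac{1}{224}\right) + \frac{\sqrt{428}}{3} \left(- \frac{1}{380657}\right) = \frac{16721}{32} + \frac{2 \sqrt{107}}{3} \left(- \frac{1}{380657}\right) = \frac{16721}{32} - \frac{2 \sqrt{107}}{1141971} \approx 522.53$)
$\frac{1}{\frac{292478}{213425} + Z} = \frac{1}{\frac{292478}{213425} + \left(\frac{16721}{32} - \frac{2 \sqrt{107}}{1141971}\right)} = \frac{1}{\frac{3578038721}{6829600} - \frac{2 \sqrt{107}}{1141971}}$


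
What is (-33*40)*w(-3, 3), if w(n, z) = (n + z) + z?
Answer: -3960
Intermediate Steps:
w(n, z) = n + 2*z
(-33*40)*w(-3, 3) = (-33*40)*(-3 + 2*3) = -1320*(-3 + 6) = -1320*3 = -3960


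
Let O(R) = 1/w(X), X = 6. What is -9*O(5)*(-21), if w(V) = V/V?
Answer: 189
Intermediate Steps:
w(V) = 1
O(R) = 1 (O(R) = 1/1 = 1)
-9*O(5)*(-21) = -9*1*(-21) = -9*(-21) = 189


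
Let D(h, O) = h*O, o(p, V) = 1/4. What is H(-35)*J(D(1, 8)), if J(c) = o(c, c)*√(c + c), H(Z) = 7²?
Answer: 49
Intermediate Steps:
o(p, V) = ¼
H(Z) = 49
D(h, O) = O*h
J(c) = √2*√c/4 (J(c) = √(c + c)/4 = √(2*c)/4 = (√2*√c)/4 = √2*√c/4)
H(-35)*J(D(1, 8)) = 49*(√2*√(8*1)/4) = 49*(√2*√8/4) = 49*(√2*(2*√2)/4) = 49*1 = 49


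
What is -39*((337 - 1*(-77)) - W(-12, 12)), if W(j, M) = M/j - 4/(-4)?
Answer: -16146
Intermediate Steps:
W(j, M) = 1 + M/j (W(j, M) = M/j - 4*(-¼) = M/j + 1 = 1 + M/j)
-39*((337 - 1*(-77)) - W(-12, 12)) = -39*((337 - 1*(-77)) - (12 - 12)/(-12)) = -39*((337 + 77) - (-1)*0/12) = -39*(414 - 1*0) = -39*(414 + 0) = -39*414 = -16146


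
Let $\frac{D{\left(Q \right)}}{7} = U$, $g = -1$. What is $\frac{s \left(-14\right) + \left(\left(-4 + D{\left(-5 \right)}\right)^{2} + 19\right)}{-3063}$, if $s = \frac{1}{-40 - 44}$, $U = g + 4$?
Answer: $- \frac{1849}{18378} \approx -0.10061$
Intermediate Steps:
$U = 3$ ($U = -1 + 4 = 3$)
$D{\left(Q \right)} = 21$ ($D{\left(Q \right)} = 7 \cdot 3 = 21$)
$s = - \frac{1}{84}$ ($s = \frac{1}{-84} = - \frac{1}{84} \approx -0.011905$)
$\frac{s \left(-14\right) + \left(\left(-4 + D{\left(-5 \right)}\right)^{2} + 19\right)}{-3063} = \frac{\left(- \frac{1}{84}\right) \left(-14\right) + \left(\left(-4 + 21\right)^{2} + 19\right)}{-3063} = \left(\frac{1}{6} + \left(17^{2} + 19\right)\right) \left(- \frac{1}{3063}\right) = \left(\frac{1}{6} + \left(289 + 19\right)\right) \left(- \frac{1}{3063}\right) = \left(\frac{1}{6} + 308\right) \left(- \frac{1}{3063}\right) = \frac{1849}{6} \left(- \frac{1}{3063}\right) = - \frac{1849}{18378}$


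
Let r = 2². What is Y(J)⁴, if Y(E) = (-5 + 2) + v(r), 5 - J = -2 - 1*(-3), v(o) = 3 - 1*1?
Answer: 1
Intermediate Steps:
r = 4
v(o) = 2 (v(o) = 3 - 1 = 2)
J = 4 (J = 5 - (-2 - 1*(-3)) = 5 - (-2 + 3) = 5 - 1*1 = 5 - 1 = 4)
Y(E) = -1 (Y(E) = (-5 + 2) + 2 = -3 + 2 = -1)
Y(J)⁴ = (-1)⁴ = 1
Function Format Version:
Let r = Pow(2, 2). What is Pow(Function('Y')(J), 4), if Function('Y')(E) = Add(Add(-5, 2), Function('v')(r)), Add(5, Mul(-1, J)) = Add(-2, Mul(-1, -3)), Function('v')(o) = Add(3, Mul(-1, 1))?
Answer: 1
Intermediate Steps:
r = 4
Function('v')(o) = 2 (Function('v')(o) = Add(3, -1) = 2)
J = 4 (J = Add(5, Mul(-1, Add(-2, Mul(-1, -3)))) = Add(5, Mul(-1, Add(-2, 3))) = Add(5, Mul(-1, 1)) = Add(5, -1) = 4)
Function('Y')(E) = -1 (Function('Y')(E) = Add(Add(-5, 2), 2) = Add(-3, 2) = -1)
Pow(Function('Y')(J), 4) = Pow(-1, 4) = 1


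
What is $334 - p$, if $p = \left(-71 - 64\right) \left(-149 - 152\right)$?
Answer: $-40301$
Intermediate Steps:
$p = 40635$ ($p = \left(-135\right) \left(-301\right) = 40635$)
$334 - p = 334 - 40635 = -40301$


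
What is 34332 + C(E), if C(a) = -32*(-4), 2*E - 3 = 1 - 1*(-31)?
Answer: 34460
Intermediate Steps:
E = 35/2 (E = 3/2 + (1 - 1*(-31))/2 = 3/2 + (1 + 31)/2 = 3/2 + (1/2)*32 = 3/2 + 16 = 35/2 ≈ 17.500)
C(a) = 128
34332 + C(E) = 34332 + 128 = 34460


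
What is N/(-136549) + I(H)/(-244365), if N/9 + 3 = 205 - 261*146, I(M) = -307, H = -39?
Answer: 83403619183/33367796385 ≈ 2.4995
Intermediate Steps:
N = -341136 (N = -27 + 9*(205 - 261*146) = -27 + 9*(205 - 38106) = -27 + 9*(-37901) = -27 - 341109 = -341136)
N/(-136549) + I(H)/(-244365) = -341136/(-136549) - 307/(-244365) = -341136*(-1/136549) - 307*(-1/244365) = 341136/136549 + 307/244365 = 83403619183/33367796385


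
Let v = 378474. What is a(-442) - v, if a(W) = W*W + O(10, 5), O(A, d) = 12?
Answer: -183098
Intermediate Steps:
a(W) = 12 + W² (a(W) = W*W + 12 = W² + 12 = 12 + W²)
a(-442) - v = (12 + (-442)²) - 1*378474 = (12 + 195364) - 378474 = 195376 - 378474 = -183098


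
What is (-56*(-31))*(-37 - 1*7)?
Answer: -76384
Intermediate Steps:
(-56*(-31))*(-37 - 1*7) = 1736*(-37 - 7) = 1736*(-44) = -76384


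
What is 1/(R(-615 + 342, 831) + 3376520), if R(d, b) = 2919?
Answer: 1/3379439 ≈ 2.9591e-7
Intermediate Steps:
1/(R(-615 + 342, 831) + 3376520) = 1/(2919 + 3376520) = 1/3379439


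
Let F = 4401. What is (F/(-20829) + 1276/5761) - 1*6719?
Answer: -268750340056/39998623 ≈ -6719.0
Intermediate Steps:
(F/(-20829) + 1276/5761) - 1*6719 = (4401/(-20829) + 1276/5761) - 1*6719 = (4401*(-1/20829) + 1276*(1/5761)) - 6719 = (-1467/6943 + 1276/5761) - 6719 = 407881/39998623 - 6719 = -268750340056/39998623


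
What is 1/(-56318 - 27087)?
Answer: -1/83405 ≈ -1.1990e-5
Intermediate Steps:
1/(-56318 - 27087) = 1/(-83405) = -1/83405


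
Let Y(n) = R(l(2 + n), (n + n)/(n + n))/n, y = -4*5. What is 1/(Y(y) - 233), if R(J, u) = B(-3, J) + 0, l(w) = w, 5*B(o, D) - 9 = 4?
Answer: -100/23313 ≈ -0.0042894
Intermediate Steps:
B(o, D) = 13/5 (B(o, D) = 9/5 + (1/5)*4 = 9/5 + 4/5 = 13/5)
y = -20
R(J, u) = 13/5 (R(J, u) = 13/5 + 0 = 13/5)
Y(n) = 13/(5*n)
1/(Y(y) - 233) = 1/((13/5)/(-20) - 233) = 1/((13/5)*(-1/20) - 233) = 1/(-13/100 - 233) = 1/(-23313/100) = -100/23313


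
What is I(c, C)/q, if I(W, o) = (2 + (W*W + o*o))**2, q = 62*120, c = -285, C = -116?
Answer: 2988290163/2480 ≈ 1.2050e+6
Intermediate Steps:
q = 7440
I(W, o) = (2 + W**2 + o**2)**2 (I(W, o) = (2 + (W**2 + o**2))**2 = (2 + W**2 + o**2)**2)
I(c, C)/q = (2 + (-285)**2 + (-116)**2)**2/7440 = (2 + 81225 + 13456)**2*(1/7440) = 94683**2*(1/7440) = 8964870489*(1/7440) = 2988290163/2480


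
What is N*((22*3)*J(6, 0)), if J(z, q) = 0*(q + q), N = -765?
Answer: 0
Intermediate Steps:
J(z, q) = 0 (J(z, q) = 0*(2*q) = 0)
N*((22*3)*J(6, 0)) = -765*22*3*0 = -50490*0 = -765*0 = 0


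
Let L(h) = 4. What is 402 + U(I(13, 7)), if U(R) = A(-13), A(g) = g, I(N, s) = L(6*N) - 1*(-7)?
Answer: 389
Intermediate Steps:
I(N, s) = 11 (I(N, s) = 4 - 1*(-7) = 4 + 7 = 11)
U(R) = -13
402 + U(I(13, 7)) = 402 - 13 = 389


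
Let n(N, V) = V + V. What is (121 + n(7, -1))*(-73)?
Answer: -8687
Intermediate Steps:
n(N, V) = 2*V
(121 + n(7, -1))*(-73) = (121 + 2*(-1))*(-73) = (121 - 2)*(-73) = 119*(-73) = -8687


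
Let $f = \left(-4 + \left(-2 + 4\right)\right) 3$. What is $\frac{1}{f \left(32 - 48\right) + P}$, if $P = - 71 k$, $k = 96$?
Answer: $- \frac{1}{6720} \approx -0.00014881$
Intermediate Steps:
$f = -6$ ($f = \left(-4 + 2\right) 3 = \left(-2\right) 3 = -6$)
$P = -6816$ ($P = \left(-71\right) 96 = -6816$)
$\frac{1}{f \left(32 - 48\right) + P} = \frac{1}{- 6 \left(32 - 48\right) - 6816} = \frac{1}{\left(-6\right) \left(-16\right) - 6816} = \frac{1}{96 - 6816} = \frac{1}{-6720} = - \frac{1}{6720}$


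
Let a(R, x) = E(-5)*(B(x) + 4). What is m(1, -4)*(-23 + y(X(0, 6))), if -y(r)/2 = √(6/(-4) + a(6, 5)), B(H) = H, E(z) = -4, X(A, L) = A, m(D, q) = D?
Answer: -23 - 5*I*√6 ≈ -23.0 - 12.247*I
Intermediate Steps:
a(R, x) = -16 - 4*x (a(R, x) = -4*(x + 4) = -4*(4 + x) = -16 - 4*x)
y(r) = -5*I*√6 (y(r) = -2*√(6/(-4) + (-16 - 4*5)) = -2*√(6*(-¼) + (-16 - 20)) = -2*√(-3/2 - 36) = -5*I*√6)
m(1, -4)*(-23 + y(X(0, 6))) = 1*(-23 - 5*I*√6) = -23 - 5*I*√6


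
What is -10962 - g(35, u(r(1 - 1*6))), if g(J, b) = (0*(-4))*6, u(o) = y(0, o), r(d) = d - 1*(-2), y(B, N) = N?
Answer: -10962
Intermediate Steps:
r(d) = 2 + d (r(d) = d + 2 = 2 + d)
u(o) = o
g(J, b) = 0 (g(J, b) = 0*6 = 0)
-10962 - g(35, u(r(1 - 1*6))) = -10962 - 1*0 = -10962 + 0 = -10962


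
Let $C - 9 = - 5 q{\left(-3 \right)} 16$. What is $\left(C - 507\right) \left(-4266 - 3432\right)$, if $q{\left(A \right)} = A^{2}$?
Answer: $9376164$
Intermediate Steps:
$C = -711$ ($C = 9 + - 5 \left(-3\right)^{2} \cdot 16 = 9 + \left(-5\right) 9 \cdot 16 = 9 - 720 = -711$)
$\left(C - 507\right) \left(-4266 - 3432\right) = \left(-711 - 507\right) \left(-4266 - 3432\right) = \left(-1218\right) \left(-7698\right) = 9376164$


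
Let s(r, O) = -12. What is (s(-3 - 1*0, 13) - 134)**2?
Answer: 21316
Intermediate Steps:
(s(-3 - 1*0, 13) - 134)**2 = (-12 - 134)**2 = (-146)**2 = 21316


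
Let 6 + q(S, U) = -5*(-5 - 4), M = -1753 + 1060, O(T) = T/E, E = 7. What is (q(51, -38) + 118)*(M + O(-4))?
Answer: -762235/7 ≈ -1.0889e+5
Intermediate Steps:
O(T) = T/7
M = -693
q(S, U) = 39 (q(S, U) = -6 - 5*(-5 - 4) = -6 - 5*(-9) = -6 + 45 = 39)
(q(51, -38) + 118)*(M + O(-4)) = (39 + 118)*(-693 + (1/7)*(-4)) = 157*(-693 - 4/7) = 157*(-4855/7) = -762235/7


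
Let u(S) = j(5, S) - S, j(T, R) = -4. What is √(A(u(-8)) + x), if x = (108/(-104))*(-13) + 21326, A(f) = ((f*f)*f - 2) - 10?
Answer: √85566/2 ≈ 146.26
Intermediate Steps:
u(S) = -4 - S
A(f) = -12 + f³ (A(f) = (f²*f - 2) - 10 = (f³ - 2) - 10 = (-2 + f³) - 10 = -12 + f³)
x = 42679/2 (x = (108*(-1/104))*(-13) + 21326 = -27/26*(-13) + 21326 = 27/2 + 21326 = 42679/2 ≈ 21340.)
√(A(u(-8)) + x) = √((-12 + (-4 - 1*(-8))³) + 42679/2) = √((-12 + (-4 + 8)³) + 42679/2) = √((-12 + 4³) + 42679/2) = √((-12 + 64) + 42679/2) = √(52 + 42679/2) = √(42783/2) = √85566/2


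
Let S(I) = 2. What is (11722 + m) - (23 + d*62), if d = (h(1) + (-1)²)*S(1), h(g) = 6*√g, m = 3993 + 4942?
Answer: 19766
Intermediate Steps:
m = 8935
d = 14 (d = (6*√1 + (-1)²)*2 = (6*1 + 1)*2 = (6 + 1)*2 = 7*2 = 14)
(11722 + m) - (23 + d*62) = (11722 + 8935) - (23 + 14*62) = 20657 - (23 + 868) = 20657 - 1*891 = 20657 - 891 = 19766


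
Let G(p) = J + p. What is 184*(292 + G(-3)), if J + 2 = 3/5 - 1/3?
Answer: 792856/15 ≈ 52857.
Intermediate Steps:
J = -26/15 (J = -2 + (3/5 - 1/3) = -2 + 4/15 = -26/15 ≈ -1.7333)
G(p) = -26/15 + p
184*(292 + G(-3)) = 184*(292 + (-26/15 - 3)) = 184*(292 - 71/15) = 184*(4309/15) = 792856/15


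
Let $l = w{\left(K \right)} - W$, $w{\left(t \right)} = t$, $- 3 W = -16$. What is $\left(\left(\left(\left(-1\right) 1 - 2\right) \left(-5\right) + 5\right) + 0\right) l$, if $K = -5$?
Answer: $- \frac{620}{3} \approx -206.67$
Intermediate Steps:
$W = \frac{16}{3}$ ($W = \left(- \frac{1}{3}\right) \left(-16\right) = \frac{16}{3} \approx 5.3333$)
$l = - \frac{31}{3}$ ($l = -5 - \frac{16}{3} = - \frac{31}{3} \approx -10.333$)
$\left(\left(\left(\left(-1\right) 1 - 2\right) \left(-5\right) + 5\right) + 0\right) l = \left(\left(\left(\left(-1\right) 1 - 2\right) \left(-5\right) + 5\right) + 0\right) \left(- \frac{31}{3}\right) = \left(\left(\left(-1 - 2\right) \left(-5\right) + 5\right) + 0\right) \left(- \frac{31}{3}\right) = \left(\left(\left(-3\right) \left(-5\right) + 5\right) + 0\right) \left(- \frac{31}{3}\right) = \left(\left(15 + 5\right) + 0\right) \left(- \frac{31}{3}\right) = \left(20 + 0\right) \left(- \frac{31}{3}\right) = 20 \left(- \frac{31}{3}\right) = - \frac{620}{3}$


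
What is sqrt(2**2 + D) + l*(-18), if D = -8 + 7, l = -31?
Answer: 558 + sqrt(3) ≈ 559.73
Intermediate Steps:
D = -1
sqrt(2**2 + D) + l*(-18) = sqrt(2**2 - 1) - 31*(-18) = sqrt(4 - 1) + 558 = sqrt(3) + 558 = 558 + sqrt(3)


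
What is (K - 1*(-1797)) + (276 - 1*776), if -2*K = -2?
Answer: 1298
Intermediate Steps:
K = 1 (K = -½*(-2) = 1)
(K - 1*(-1797)) + (276 - 1*776) = (1 - 1*(-1797)) + (276 - 1*776) = (1 + 1797) + (276 - 776) = 1798 - 500 = 1298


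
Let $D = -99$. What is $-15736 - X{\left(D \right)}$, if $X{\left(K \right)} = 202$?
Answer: $-15938$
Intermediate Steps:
$-15736 - X{\left(D \right)} = -15736 - 202 = -15938$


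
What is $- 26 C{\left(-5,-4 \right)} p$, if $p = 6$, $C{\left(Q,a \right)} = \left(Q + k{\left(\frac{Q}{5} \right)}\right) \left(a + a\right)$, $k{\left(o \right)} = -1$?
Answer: $-7488$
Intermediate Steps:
$C{\left(Q,a \right)} = 2 a \left(-1 + Q\right)$ ($C{\left(Q,a \right)} = \left(Q - 1\right) \left(a + a\right) = \left(-1 + Q\right) 2 a = 2 a \left(-1 + Q\right)$)
$- 26 C{\left(-5,-4 \right)} p = - 26 \cdot 2 \left(-4\right) \left(-1 - 5\right) 6 = - 26 \cdot 2 \left(-4\right) \left(-6\right) 6 = \left(-26\right) 48 \cdot 6 = \left(-1248\right) 6 = -7488$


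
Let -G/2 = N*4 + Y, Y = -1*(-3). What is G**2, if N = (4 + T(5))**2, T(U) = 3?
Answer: 158404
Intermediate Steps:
Y = 3
N = 49 (N = (4 + 3)**2 = 7**2 = 49)
G = -398 (G = -2*(49*4 + 3) = -2*(196 + 3) = -2*199 = -398)
G**2 = (-398)**2 = 158404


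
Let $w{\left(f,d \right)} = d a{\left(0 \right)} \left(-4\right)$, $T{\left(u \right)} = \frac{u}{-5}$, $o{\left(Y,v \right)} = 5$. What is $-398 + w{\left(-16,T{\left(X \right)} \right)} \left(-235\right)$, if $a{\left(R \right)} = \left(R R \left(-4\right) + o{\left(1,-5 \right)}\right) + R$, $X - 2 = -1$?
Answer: $-1338$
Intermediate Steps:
$X = 1$ ($X = 2 - 1 = 1$)
$T{\left(u \right)} = - \frac{u}{5}$ ($T{\left(u \right)} = u \left(- \frac{1}{5}\right) = - \frac{u}{5}$)
$a{\left(R \right)} = 5 + R - 4 R^{2}$ ($a{\left(R \right)} = \left(R R \left(-4\right) + 5\right) + R = \left(R^{2} \left(-4\right) + 5\right) + R = \left(- 4 R^{2} + 5\right) + R = \left(5 - 4 R^{2}\right) + R = 5 + R - 4 R^{2}$)
$w{\left(f,d \right)} = - 20 d$ ($w{\left(f,d \right)} = d \left(5 + 0 - 4 \cdot 0^{2}\right) \left(-4\right) = d \left(5 + 0 - 0\right) \left(-4\right) = d \left(5 + 0 + 0\right) \left(-4\right) = d 5 \left(-4\right) = 5 d \left(-4\right) = - 20 d$)
$-398 + w{\left(-16,T{\left(X \right)} \right)} \left(-235\right) = -398 + - 20 \left(\left(- \frac{1}{5}\right) 1\right) \left(-235\right) = -398 + \left(-20\right) \left(- \frac{1}{5}\right) \left(-235\right) = -398 + 4 \left(-235\right) = -398 - 940 = -1338$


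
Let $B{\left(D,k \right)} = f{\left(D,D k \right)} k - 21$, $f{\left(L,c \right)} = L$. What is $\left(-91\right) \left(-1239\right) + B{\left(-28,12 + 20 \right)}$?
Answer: $111832$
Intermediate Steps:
$B{\left(D,k \right)} = -21 + D k$ ($B{\left(D,k \right)} = D k - 21 = -21 + D k$)
$\left(-91\right) \left(-1239\right) + B{\left(-28,12 + 20 \right)} = \left(-91\right) \left(-1239\right) - \left(21 + 28 \left(12 + 20\right)\right) = 112749 - 917 = 111832$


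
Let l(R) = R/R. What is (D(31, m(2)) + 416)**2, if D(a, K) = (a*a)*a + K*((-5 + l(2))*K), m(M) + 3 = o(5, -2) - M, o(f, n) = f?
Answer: 912462849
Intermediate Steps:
l(R) = 1
m(M) = 2 - M (m(M) = -3 + (5 - M) = 2 - M)
D(a, K) = a**3 - 4*K**2 (D(a, K) = (a*a)*a + K*((-5 + 1)*K) = a**2*a + K*(-4*K) = a**3 - 4*K**2)
(D(31, m(2)) + 416)**2 = ((31**3 - 4*(2 - 1*2)**2) + 416)**2 = ((29791 - 4*(2 - 2)**2) + 416)**2 = ((29791 - 4*0**2) + 416)**2 = ((29791 - 4*0) + 416)**2 = ((29791 + 0) + 416)**2 = (29791 + 416)**2 = 30207**2 = 912462849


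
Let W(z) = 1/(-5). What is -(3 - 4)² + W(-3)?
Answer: -6/5 ≈ -1.2000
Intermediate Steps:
W(z) = -⅕
-(3 - 4)² + W(-3) = -(3 - 4)² - ⅕ = -1*(-1)² - ⅕ = -1*1 - ⅕ = -1 - ⅕ = -6/5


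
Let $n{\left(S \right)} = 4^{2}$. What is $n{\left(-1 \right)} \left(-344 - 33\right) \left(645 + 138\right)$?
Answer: $-4723056$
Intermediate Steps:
$n{\left(S \right)} = 16$
$n{\left(-1 \right)} \left(-344 - 33\right) \left(645 + 138\right) = 16 \left(-344 - 33\right) \left(645 + 138\right) = 16 \left(\left(-377\right) 783\right) = 16 \left(-295191\right) = -4723056$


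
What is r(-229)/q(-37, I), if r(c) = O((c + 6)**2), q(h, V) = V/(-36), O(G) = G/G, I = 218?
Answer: -18/109 ≈ -0.16514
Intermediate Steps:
O(G) = 1
q(h, V) = -V/36 (q(h, V) = V*(-1/36) = -V/36)
r(c) = 1
r(-229)/q(-37, I) = 1/(-1/36*218) = 1/(-109/18) = 1*(-18/109) = -18/109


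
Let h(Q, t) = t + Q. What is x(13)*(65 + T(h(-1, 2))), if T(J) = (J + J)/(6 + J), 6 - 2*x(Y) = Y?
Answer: -457/2 ≈ -228.50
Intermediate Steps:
x(Y) = 3 - Y/2
h(Q, t) = Q + t
T(J) = 2*J/(6 + J) (T(J) = (2*J)/(6 + J) = 2*J/(6 + J))
x(13)*(65 + T(h(-1, 2))) = (3 - ½*13)*(65 + 2*(-1 + 2)/(6 + (-1 + 2))) = (3 - 13/2)*(65 + 2*1/(6 + 1)) = -7*(65 + 2*1/7)/2 = -7*(65 + 2*1*(⅐))/2 = -7*(65 + 2/7)/2 = -7/2*457/7 = -457/2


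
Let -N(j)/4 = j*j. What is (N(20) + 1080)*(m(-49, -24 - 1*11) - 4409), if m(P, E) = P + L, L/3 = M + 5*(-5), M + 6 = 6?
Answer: 2357160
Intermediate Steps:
M = 0 (M = -6 + 6 = 0)
N(j) = -4*j² (N(j) = -4*j*j = -4*j²)
L = -75 (L = 3*(0 + 5*(-5)) = 3*(0 - 25) = 3*(-25) = -75)
m(P, E) = -75 + P (m(P, E) = P - 75 = -75 + P)
(N(20) + 1080)*(m(-49, -24 - 1*11) - 4409) = (-4*20² + 1080)*((-75 - 49) - 4409) = (-4*400 + 1080)*(-124 - 4409) = (-1600 + 1080)*(-4533) = -520*(-4533) = 2357160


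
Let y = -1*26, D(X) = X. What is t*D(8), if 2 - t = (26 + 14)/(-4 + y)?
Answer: 80/3 ≈ 26.667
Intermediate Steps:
y = -26
t = 10/3 (t = 2 - (26 + 14)/(-4 - 26) = 2 - 40/(-30) = 2 - 40*(-1)/30 = 2 - 1*(-4/3) = 2 + 4/3 = 10/3 ≈ 3.3333)
t*D(8) = (10/3)*8 = 80/3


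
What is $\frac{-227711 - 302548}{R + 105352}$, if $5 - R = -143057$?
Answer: $- \frac{530259}{248414} \approx -2.1346$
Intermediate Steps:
$R = 143062$ ($R = 5 - -143057 = 5 + 143057 = 143062$)
$\frac{-227711 - 302548}{R + 105352} = \frac{-227711 - 302548}{143062 + 105352} = - \frac{530259}{248414}$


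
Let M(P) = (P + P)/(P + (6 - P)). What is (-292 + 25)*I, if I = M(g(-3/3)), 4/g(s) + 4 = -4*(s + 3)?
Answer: 89/3 ≈ 29.667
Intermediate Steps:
g(s) = 4/(-16 - 4*s) (g(s) = 4/(-4 - 4*(s + 3)) = 4/(-4 - 4*(3 + s)) = 4/(-4 + (-12 - 4*s)) = 4/(-16 - 4*s))
M(P) = P/3 (M(P) = (2*P)/6 = (2*P)*(⅙) = P/3)
I = -⅑ (I = (-1/(4 - 3/3))/3 = (-1/(4 - 3*⅓))/3 = (-1/(4 - 1))/3 = (-1/3)/3 = (-1*⅓)/3 = (⅓)*(-⅓) = -⅑ ≈ -0.11111)
(-292 + 25)*I = (-292 + 25)*(-⅑) = -267*(-⅑) = 89/3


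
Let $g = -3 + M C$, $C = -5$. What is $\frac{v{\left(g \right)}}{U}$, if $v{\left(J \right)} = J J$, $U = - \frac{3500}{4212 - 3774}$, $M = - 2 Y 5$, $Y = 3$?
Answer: $- \frac{676053}{250} \approx -2704.2$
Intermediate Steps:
$M = -30$ ($M = \left(-2\right) 3 \cdot 5 = \left(-6\right) 5 = -30$)
$U = - \frac{1750}{219}$ ($U = - \frac{3500}{4212 - 3774} = - \frac{3500}{438} = \left(-3500\right) \frac{1}{438} = - \frac{1750}{219} \approx -7.9909$)
$g = 147$ ($g = -3 - -150 = -3 + 150 = 147$)
$v{\left(J \right)} = J^{2}$
$\frac{v{\left(g \right)}}{U} = \frac{147^{2}}{- \frac{1750}{219}} = 21609 \left(- \frac{219}{1750}\right) = - \frac{676053}{250}$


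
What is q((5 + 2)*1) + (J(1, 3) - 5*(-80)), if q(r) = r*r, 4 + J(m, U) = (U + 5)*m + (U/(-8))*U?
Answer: 3615/8 ≈ 451.88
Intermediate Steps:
J(m, U) = -4 - U²/8 + m*(5 + U) (J(m, U) = -4 + ((U + 5)*m + (U/(-8))*U) = -4 + ((5 + U)*m + (U*(-⅛))*U) = -4 + (m*(5 + U) + (-U/8)*U) = -4 + (m*(5 + U) - U²/8) = -4 + (-U²/8 + m*(5 + U)) = -4 - U²/8 + m*(5 + U))
q(r) = r²
q((5 + 2)*1) + (J(1, 3) - 5*(-80)) = ((5 + 2)*1)² + ((-4 + 5*1 - ⅛*3² + 3*1) - 5*(-80)) = (7*1)² + ((-4 + 5 - ⅛*9 + 3) + 400) = 7² + ((-4 + 5 - 9/8 + 3) + 400) = 49 + (23/8 + 400) = 49 + 3223/8 = 3615/8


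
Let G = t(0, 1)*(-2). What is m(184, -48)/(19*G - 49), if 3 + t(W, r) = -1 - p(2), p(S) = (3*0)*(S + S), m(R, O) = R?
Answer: 184/103 ≈ 1.7864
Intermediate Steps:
p(S) = 0 (p(S) = 0*(2*S) = 0)
t(W, r) = -4 (t(W, r) = -3 + (-1 - 1*0) = -3 + (-1 + 0) = -3 - 1 = -4)
G = 8 (G = -4*(-2) = 8)
m(184, -48)/(19*G - 49) = 184/(19*8 - 49) = 184/(152 - 49) = 184/103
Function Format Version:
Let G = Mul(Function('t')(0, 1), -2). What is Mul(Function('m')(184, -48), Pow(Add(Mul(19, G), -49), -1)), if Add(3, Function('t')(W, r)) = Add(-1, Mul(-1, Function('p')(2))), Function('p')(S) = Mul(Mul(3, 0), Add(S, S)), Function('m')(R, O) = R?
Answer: Rational(184, 103) ≈ 1.7864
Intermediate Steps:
Function('p')(S) = 0 (Function('p')(S) = Mul(0, Mul(2, S)) = 0)
Function('t')(W, r) = -4 (Function('t')(W, r) = Add(-3, Add(-1, Mul(-1, 0))) = Add(-3, Add(-1, 0)) = Add(-3, -1) = -4)
G = 8 (G = Mul(-4, -2) = 8)
Mul(Function('m')(184, -48), Pow(Add(Mul(19, G), -49), -1)) = Mul(184, Pow(Add(Mul(19, 8), -49), -1)) = Mul(184, Pow(Add(152, -49), -1)) = Mul(184, Pow(103, -1)) = Mul(184, Rational(1, 103)) = Rational(184, 103)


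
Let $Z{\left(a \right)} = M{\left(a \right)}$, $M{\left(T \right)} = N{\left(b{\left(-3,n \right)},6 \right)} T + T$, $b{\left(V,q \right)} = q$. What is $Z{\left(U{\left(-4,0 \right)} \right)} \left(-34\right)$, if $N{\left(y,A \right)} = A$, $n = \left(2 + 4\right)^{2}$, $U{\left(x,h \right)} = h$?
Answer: $0$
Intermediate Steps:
$n = 36$ ($n = 6^{2} = 36$)
$M{\left(T \right)} = 7 T$ ($M{\left(T \right)} = 6 T + T = 7 T$)
$Z{\left(a \right)} = 7 a$
$Z{\left(U{\left(-4,0 \right)} \right)} \left(-34\right) = 7 \cdot 0 \left(-34\right) = 0 \left(-34\right) = 0$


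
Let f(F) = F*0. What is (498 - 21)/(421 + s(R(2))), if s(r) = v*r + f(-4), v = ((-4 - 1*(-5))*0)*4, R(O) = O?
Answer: 477/421 ≈ 1.1330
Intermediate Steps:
f(F) = 0
v = 0 (v = ((-4 + 5)*0)*4 = (1*0)*4 = 0*4 = 0)
s(r) = 0 (s(r) = 0*r + 0 = 0 + 0 = 0)
(498 - 21)/(421 + s(R(2))) = (498 - 21)/(421 + 0) = 477/421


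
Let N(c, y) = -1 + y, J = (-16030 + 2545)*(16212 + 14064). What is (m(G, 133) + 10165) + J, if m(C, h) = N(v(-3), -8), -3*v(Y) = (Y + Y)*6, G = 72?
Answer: -408261704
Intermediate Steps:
J = -408271860 (J = -13485*30276 = -408271860)
v(Y) = -4*Y (v(Y) = -(Y + Y)*6/3 = -2*Y*6/3 = -4*Y)
m(C, h) = -9 (m(C, h) = -1 - 8 = -9)
(m(G, 133) + 10165) + J = (-9 + 10165) - 408271860 = 10156 - 408271860 = -408261704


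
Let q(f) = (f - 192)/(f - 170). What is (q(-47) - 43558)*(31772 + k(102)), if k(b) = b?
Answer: -301268171278/217 ≈ -1.3883e+9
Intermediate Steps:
q(f) = (-192 + f)/(-170 + f)
(q(-47) - 43558)*(31772 + k(102)) = ((-192 - 47)/(-170 - 47) - 43558)*(31772 + 102) = (-239/(-217) - 43558)*31874 = (-1/217*(-239) - 43558)*31874 = (239/217 - 43558)*31874 = -9451847/217*31874 = -301268171278/217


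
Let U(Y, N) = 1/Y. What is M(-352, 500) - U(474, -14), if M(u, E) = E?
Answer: 236999/474 ≈ 500.00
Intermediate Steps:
M(-352, 500) - U(474, -14) = 500 - 1/474 = 236999/474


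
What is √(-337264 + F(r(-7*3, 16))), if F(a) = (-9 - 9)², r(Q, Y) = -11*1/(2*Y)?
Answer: 2*I*√84235 ≈ 580.46*I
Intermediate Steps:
r(Q, Y) = -11/(2*Y) (r(Q, Y) = -11*1/(2*Y) = -11/(2*Y))
F(a) = 324 (F(a) = (-18)² = 324)
√(-337264 + F(r(-7*3, 16))) = √(-337264 + 324) = √(-336940) = 2*I*√84235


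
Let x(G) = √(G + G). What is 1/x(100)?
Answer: √2/20 ≈ 0.070711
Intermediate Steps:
x(G) = √2*√G (x(G) = √(2*G) = √2*√G)
1/x(100) = 1/(√2*√100) = 1/(√2*10) = 1/(10*√2) = √2/20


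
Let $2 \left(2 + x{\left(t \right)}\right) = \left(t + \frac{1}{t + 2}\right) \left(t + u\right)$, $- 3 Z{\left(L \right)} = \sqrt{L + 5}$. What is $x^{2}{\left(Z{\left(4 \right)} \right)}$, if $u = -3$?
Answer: $4$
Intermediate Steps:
$Z{\left(L \right)} = - \frac{\sqrt{5 + L}}{3}$ ($Z{\left(L \right)} = - \frac{\sqrt{L + 5}}{3} = - \frac{\sqrt{5 + L}}{3}$)
$x{\left(t \right)} = -2 + \frac{\left(-3 + t\right) \left(t + \frac{1}{2 + t}\right)}{2}$ ($x{\left(t \right)} = -2 + \frac{\left(t + \frac{1}{t + 2}\right) \left(t - 3\right)}{2} = -2 + \frac{\left(t + \frac{1}{2 + t}\right) \left(-3 + t\right)}{2} = -2 + \frac{\left(-3 + t\right) \left(t + \frac{1}{2 + t}\right)}{2}$)
$x^{2}{\left(Z{\left(4 \right)} \right)} = \left(\frac{-11 + \left(- \frac{\sqrt{5 + 4}}{3}\right)^{3} - \left(- \frac{\sqrt{5 + 4}}{3}\right)^{2} - 9 \left(- \frac{\sqrt{5 + 4}}{3}\right)}{2 \left(2 - \frac{\sqrt{5 + 4}}{3}\right)}\right)^{2} = \left(\frac{-11 + \left(- \frac{\sqrt{9}}{3}\right)^{3} - \left(- \frac{\sqrt{9}}{3}\right)^{2} - 9 \left(- \frac{\sqrt{9}}{3}\right)}{2 \left(2 - \frac{\sqrt{9}}{3}\right)}\right)^{2} = \left(\frac{-11 + \left(\left(- \frac{1}{3}\right) 3\right)^{3} - \left(\left(- \frac{1}{3}\right) 3\right)^{2} - 9 \left(\left(- \frac{1}{3}\right) 3\right)}{2 \left(2 - 1\right)}\right)^{2} = \left(\frac{-11 + \left(-1\right)^{3} - \left(-1\right)^{2} - -9}{2 \left(2 - 1\right)}\right)^{2} = \left(\frac{-11 - 1 - 1 + 9}{2 \cdot 1}\right)^{2} = \left(\frac{1}{2} \cdot 1 \left(-11 - 1 - 1 + 9\right)\right)^{2} = \left(\frac{1}{2} \cdot 1 \left(-4\right)\right)^{2} = \left(-2\right)^{2} = 4$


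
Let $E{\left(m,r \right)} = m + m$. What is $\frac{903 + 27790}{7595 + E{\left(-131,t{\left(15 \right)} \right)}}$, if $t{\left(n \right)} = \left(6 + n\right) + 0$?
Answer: $\frac{28693}{7333} \approx 3.9129$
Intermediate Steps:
$t{\left(n \right)} = 6 + n$
$E{\left(m,r \right)} = 2 m$
$\frac{903 + 27790}{7595 + E{\left(-131,t{\left(15 \right)} \right)}} = \frac{903 + 27790}{7595 + 2 \left(-131\right)} = \frac{28693}{7595 - 262} = \frac{28693}{7333}$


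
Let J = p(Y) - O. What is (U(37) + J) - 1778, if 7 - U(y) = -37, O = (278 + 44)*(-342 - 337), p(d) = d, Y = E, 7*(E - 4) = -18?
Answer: 1518338/7 ≈ 2.1691e+5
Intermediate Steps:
E = 10/7 (E = 4 + (1/7)*(-18) = 4 - 18/7 = 10/7 ≈ 1.4286)
Y = 10/7 ≈ 1.4286
O = -218638 (O = 322*(-679) = -218638)
U(y) = 44 (U(y) = 7 - 1*(-37) = 7 + 37 = 44)
J = 1530476/7 (J = 10/7 - 1*(-218638) = 10/7 + 218638 = 1530476/7 ≈ 2.1864e+5)
(U(37) + J) - 1778 = (44 + 1530476/7) - 1778 = 1530784/7 - 1778 = 1518338/7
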